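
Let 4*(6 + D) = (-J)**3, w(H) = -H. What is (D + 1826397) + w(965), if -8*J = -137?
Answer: 3735901095/2048 ≈ 1.8242e+6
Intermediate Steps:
J = 137/8 (J = -1/8*(-137) = 137/8 ≈ 17.125)
D = -2583641/2048 (D = -6 + (-1*137/8)**3/4 = -6 + (-137/8)**3/4 = -6 + (1/4)*(-2571353/512) = -6 - 2571353/2048 = -2583641/2048 ≈ -1261.5)
(D + 1826397) + w(965) = (-2583641/2048 + 1826397) - 1*965 = 3737877415/2048 - 965 = 3735901095/2048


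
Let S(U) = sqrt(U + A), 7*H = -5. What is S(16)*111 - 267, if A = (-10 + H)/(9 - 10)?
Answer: -267 + 111*sqrt(1309)/7 ≈ 306.71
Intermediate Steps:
H = -5/7 (H = (1/7)*(-5) = -5/7 ≈ -0.71429)
A = 75/7 (A = (-10 - 5/7)/(9 - 10) = -75/7/(-1) = -75/7*(-1) = 75/7 ≈ 10.714)
S(U) = sqrt(75/7 + U) (S(U) = sqrt(U + 75/7) = sqrt(75/7 + U))
S(16)*111 - 267 = (sqrt(525 + 49*16)/7)*111 - 267 = (sqrt(525 + 784)/7)*111 - 267 = (sqrt(1309)/7)*111 - 267 = 111*sqrt(1309)/7 - 267 = -267 + 111*sqrt(1309)/7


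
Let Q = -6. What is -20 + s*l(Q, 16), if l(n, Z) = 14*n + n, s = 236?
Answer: -21260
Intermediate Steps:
l(n, Z) = 15*n
-20 + s*l(Q, 16) = -20 + 236*(15*(-6)) = -20 + 236*(-90) = -20 - 21240 = -21260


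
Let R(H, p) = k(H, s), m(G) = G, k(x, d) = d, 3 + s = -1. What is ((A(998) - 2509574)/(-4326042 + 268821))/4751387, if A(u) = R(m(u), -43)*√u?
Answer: 2509574/19277427115527 + 4*√998/19277427115527 ≈ 1.3019e-7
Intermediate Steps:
s = -4 (s = -3 - 1 = -4)
R(H, p) = -4
A(u) = -4*√u
((A(998) - 2509574)/(-4326042 + 268821))/4751387 = ((-4*√998 - 2509574)/(-4326042 + 268821))/4751387 = ((-2509574 - 4*√998)/(-4057221))*(1/4751387) = ((-2509574 - 4*√998)*(-1/4057221))*(1/4751387) = (2509574/4057221 + 4*√998/4057221)*(1/4751387) = 2509574/19277427115527 + 4*√998/19277427115527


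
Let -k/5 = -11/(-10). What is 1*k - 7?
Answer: -25/2 ≈ -12.500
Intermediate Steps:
k = -11/2 (k = -(-55)/(-10) = -(-55)*(-1)/10 = -5*11/10 = -11/2 ≈ -5.5000)
1*k - 7 = 1*(-11/2) - 7 = -11/2 - 7 = -25/2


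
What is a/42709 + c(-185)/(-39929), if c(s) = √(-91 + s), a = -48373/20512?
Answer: -48373/876047008 - 2*I*√69/39929 ≈ -5.5217e-5 - 0.00041607*I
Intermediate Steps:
a = -48373/20512 (a = -48373*1/20512 = -48373/20512 ≈ -2.3583)
a/42709 + c(-185)/(-39929) = -48373/20512/42709 + √(-91 - 185)/(-39929) = -48373/20512*1/42709 + √(-276)*(-1/39929) = -48373/876047008 + (2*I*√69)*(-1/39929) = -48373/876047008 - 2*I*√69/39929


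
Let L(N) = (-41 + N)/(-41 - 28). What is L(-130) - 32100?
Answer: -738243/23 ≈ -32098.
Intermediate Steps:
L(N) = 41/69 - N/69 (L(N) = (-41 + N)/(-69) = (-41 + N)*(-1/69) = 41/69 - N/69)
L(-130) - 32100 = (41/69 - 1/69*(-130)) - 32100 = (41/69 + 130/69) - 32100 = 57/23 - 32100 = -738243/23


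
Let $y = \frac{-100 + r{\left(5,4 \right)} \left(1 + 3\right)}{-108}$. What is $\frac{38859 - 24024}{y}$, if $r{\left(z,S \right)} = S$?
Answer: $\frac{133515}{7} \approx 19074.0$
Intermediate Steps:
$y = \frac{7}{9}$ ($y = \frac{-100 + 4 \left(1 + 3\right)}{-108} = \left(-100 + 4 \cdot 4\right) \left(- \frac{1}{108}\right) = \left(-100 + 16\right) \left(- \frac{1}{108}\right) = \left(-84\right) \left(- \frac{1}{108}\right) = \frac{7}{9} \approx 0.77778$)
$\frac{38859 - 24024}{y} = \frac{38859 - 24024}{\frac{7}{9}} = \left(38859 - 24024\right) \frac{9}{7} = 14835 \cdot \frac{9}{7} = \frac{133515}{7}$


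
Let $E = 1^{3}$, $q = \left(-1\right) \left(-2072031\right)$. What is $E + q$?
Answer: $2072032$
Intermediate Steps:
$q = 2072031$
$E = 1$
$E + q = 1 + 2072031 = 2072032$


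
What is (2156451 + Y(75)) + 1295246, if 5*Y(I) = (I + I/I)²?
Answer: 17264261/5 ≈ 3.4529e+6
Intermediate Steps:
Y(I) = (1 + I)²/5 (Y(I) = (I + I/I)²/5 = (I + 1)²/5 = (1 + I)²/5)
(2156451 + Y(75)) + 1295246 = (2156451 + (1 + 75)²/5) + 1295246 = (2156451 + (⅕)*76²) + 1295246 = (2156451 + (⅕)*5776) + 1295246 = (2156451 + 5776/5) + 1295246 = 10788031/5 + 1295246 = 17264261/5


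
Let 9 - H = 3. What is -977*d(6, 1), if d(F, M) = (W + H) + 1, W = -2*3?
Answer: -977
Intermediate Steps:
H = 6 (H = 9 - 1*3 = 9 - 3 = 6)
W = -6
d(F, M) = 1 (d(F, M) = (-6 + 6) + 1 = 0 + 1 = 1)
-977*d(6, 1) = -977*1 = -977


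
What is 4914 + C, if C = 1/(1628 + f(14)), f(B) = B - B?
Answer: 7999993/1628 ≈ 4914.0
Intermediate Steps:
f(B) = 0
C = 1/1628 (C = 1/(1628 + 0) = 1/1628 ≈ 0.00061425)
4914 + C = 4914 + 1/1628 = 7999993/1628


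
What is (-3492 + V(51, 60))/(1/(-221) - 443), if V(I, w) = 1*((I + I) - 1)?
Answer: 749411/97904 ≈ 7.6545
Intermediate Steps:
V(I, w) = -1 + 2*I (V(I, w) = 1*(2*I - 1) = 1*(-1 + 2*I) = -1 + 2*I)
(-3492 + V(51, 60))/(1/(-221) - 443) = (-3492 + (-1 + 2*51))/(1/(-221) - 443) = (-3492 + (-1 + 102))/(-1/221 - 443) = (-3492 + 101)/(-97904/221) = -3391*(-221/97904) = 749411/97904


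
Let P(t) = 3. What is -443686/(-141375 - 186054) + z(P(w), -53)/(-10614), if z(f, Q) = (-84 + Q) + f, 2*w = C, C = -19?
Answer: 792193115/579221901 ≈ 1.3677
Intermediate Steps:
w = -19/2 (w = (½)*(-19) = -19/2 ≈ -9.5000)
z(f, Q) = -84 + Q + f
-443686/(-141375 - 186054) + z(P(w), -53)/(-10614) = -443686/(-141375 - 186054) + (-84 - 53 + 3)/(-10614) = -443686/(-327429) - 134*(-1/10614) = -443686*(-1/327429) + 67/5307 = 443686/327429 + 67/5307 = 792193115/579221901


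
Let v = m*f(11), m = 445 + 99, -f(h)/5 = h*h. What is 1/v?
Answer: -1/329120 ≈ -3.0384e-6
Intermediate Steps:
f(h) = -5*h**2 (f(h) = -5*h*h = -5*h**2)
m = 544
v = -329120 (v = 544*(-5*11**2) = 544*(-5*121) = 544*(-605) = -329120)
1/v = 1/(-329120) = -1/329120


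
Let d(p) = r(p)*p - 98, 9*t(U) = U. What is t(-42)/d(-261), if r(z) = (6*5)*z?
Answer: -7/3065298 ≈ -2.2836e-6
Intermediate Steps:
r(z) = 30*z
t(U) = U/9
d(p) = -98 + 30*p² (d(p) = (30*p)*p - 98 = 30*p² - 98 = -98 + 30*p²)
t(-42)/d(-261) = ((⅑)*(-42))/(-98 + 30*(-261)²) = -14/(3*(-98 + 30*68121)) = -14/(3*(-98 + 2043630)) = -14/3/2043532 = -14/3*1/2043532 = -7/3065298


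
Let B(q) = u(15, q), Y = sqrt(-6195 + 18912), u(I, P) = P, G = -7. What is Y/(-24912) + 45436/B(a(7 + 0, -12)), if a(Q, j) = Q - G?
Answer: 22718/7 - sqrt(157)/2768 ≈ 3245.4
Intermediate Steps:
Y = 9*sqrt(157) (Y = sqrt(12717) = 9*sqrt(157) ≈ 112.77)
a(Q, j) = 7 + Q (a(Q, j) = Q - 1*(-7) = Q + 7 = 7 + Q)
B(q) = q
Y/(-24912) + 45436/B(a(7 + 0, -12)) = (9*sqrt(157))/(-24912) + 45436/(7 + (7 + 0)) = (9*sqrt(157))*(-1/24912) + 45436/(7 + 7) = -sqrt(157)/2768 + 45436/14 = -sqrt(157)/2768 + 45436*(1/14) = -sqrt(157)/2768 + 22718/7 = 22718/7 - sqrt(157)/2768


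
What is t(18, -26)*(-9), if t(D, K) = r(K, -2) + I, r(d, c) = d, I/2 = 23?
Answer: -180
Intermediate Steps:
I = 46 (I = 2*23 = 46)
t(D, K) = 46 + K (t(D, K) = K + 46 = 46 + K)
t(18, -26)*(-9) = (46 - 26)*(-9) = 20*(-9) = -180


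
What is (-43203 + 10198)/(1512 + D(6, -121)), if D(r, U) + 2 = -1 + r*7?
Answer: -33005/1551 ≈ -21.280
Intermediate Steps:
D(r, U) = -3 + 7*r (D(r, U) = -2 + (-1 + r*7) = -2 + (-1 + 7*r) = -3 + 7*r)
(-43203 + 10198)/(1512 + D(6, -121)) = (-43203 + 10198)/(1512 + (-3 + 7*6)) = -33005/(1512 + (-3 + 42)) = -33005/(1512 + 39) = -33005/1551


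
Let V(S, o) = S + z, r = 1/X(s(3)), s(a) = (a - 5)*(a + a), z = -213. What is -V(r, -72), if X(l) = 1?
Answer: 212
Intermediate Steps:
s(a) = 2*a*(-5 + a) (s(a) = (-5 + a)*(2*a) = 2*a*(-5 + a))
r = 1 (r = 1/1 = 1)
V(S, o) = -213 + S (V(S, o) = S - 213 = -213 + S)
-V(r, -72) = -(-213 + 1) = -1*(-212) = 212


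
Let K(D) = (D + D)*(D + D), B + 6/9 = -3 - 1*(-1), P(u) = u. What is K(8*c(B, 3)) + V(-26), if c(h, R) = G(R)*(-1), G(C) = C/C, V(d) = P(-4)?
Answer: 252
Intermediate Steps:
V(d) = -4
G(C) = 1
B = -8/3 (B = -⅔ + (-3 - 1*(-1)) = -⅔ + (-3 + 1) = -⅔ - 2 = -8/3 ≈ -2.6667)
c(h, R) = -1 (c(h, R) = 1*(-1) = -1)
K(D) = 4*D² (K(D) = (2*D)*(2*D) = 4*D²)
K(8*c(B, 3)) + V(-26) = 4*(8*(-1))² - 4 = 4*(-8)² - 4 = 4*64 - 4 = 256 - 4 = 252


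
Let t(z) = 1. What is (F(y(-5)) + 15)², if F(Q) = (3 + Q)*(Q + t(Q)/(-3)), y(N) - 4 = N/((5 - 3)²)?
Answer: 1923769/2304 ≈ 834.97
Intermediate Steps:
y(N) = 4 + N/4 (y(N) = 4 + N/((5 - 3)²) = 4 + N/(2²) = 4 + N/4)
F(Q) = (3 + Q)*(-⅓ + Q) (F(Q) = (3 + Q)*(Q + 1/(-3)) = (3 + Q)*(Q + 1*(-⅓)) = (3 + Q)*(Q - ⅓) = (3 + Q)*(-⅓ + Q))
(F(y(-5)) + 15)² = ((-1 + (4 + (¼)*(-5))² + 8*(4 + (¼)*(-5))/3) + 15)² = ((-1 + (4 - 5/4)² + 8*(4 - 5/4)/3) + 15)² = ((-1 + (11/4)² + (8/3)*(11/4)) + 15)² = ((-1 + 121/16 + 22/3) + 15)² = (667/48 + 15)² = (1387/48)² = 1923769/2304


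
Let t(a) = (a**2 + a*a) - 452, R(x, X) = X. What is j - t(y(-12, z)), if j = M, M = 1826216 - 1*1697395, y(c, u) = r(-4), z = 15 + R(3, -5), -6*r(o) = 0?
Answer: 129273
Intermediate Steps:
r(o) = 0 (r(o) = -1/6*0 = 0)
z = 10 (z = 15 - 5 = 10)
y(c, u) = 0
M = 128821 (M = 1826216 - 1697395 = 128821)
t(a) = -452 + 2*a**2 (t(a) = (a**2 + a**2) - 452 = 2*a**2 - 452 = -452 + 2*a**2)
j = 128821
j - t(y(-12, z)) = 128821 - (-452 + 2*0**2) = 128821 - (-452 + 2*0) = 128821 - (-452 + 0) = 128821 - 1*(-452) = 128821 + 452 = 129273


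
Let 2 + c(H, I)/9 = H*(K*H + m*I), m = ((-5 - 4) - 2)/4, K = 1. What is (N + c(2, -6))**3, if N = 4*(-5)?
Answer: 25672375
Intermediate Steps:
N = -20
m = -11/4 (m = (-9 - 2)*(1/4) = -11*1/4 = -11/4 ≈ -2.7500)
c(H, I) = -18 + 9*H*(H - 11*I/4) (c(H, I) = -18 + 9*(H*(1*H - 11*I/4)) = -18 + 9*(H*(H - 11*I/4)) = -18 + 9*H*(H - 11*I/4))
(N + c(2, -6))**3 = (-20 + (-18 + 9*2**2 - 99/4*2*(-6)))**3 = (-20 + (-18 + 9*4 + 297))**3 = (-20 + (-18 + 36 + 297))**3 = (-20 + 315)**3 = 295**3 = 25672375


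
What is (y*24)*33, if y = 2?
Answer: 1584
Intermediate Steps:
(y*24)*33 = (2*24)*33 = 48*33 = 1584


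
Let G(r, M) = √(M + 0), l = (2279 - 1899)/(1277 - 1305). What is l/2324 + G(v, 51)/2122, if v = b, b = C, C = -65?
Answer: -95/16268 + √51/2122 ≈ -0.0024743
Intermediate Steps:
l = -95/7 (l = 380/(-28) = 380*(-1/28) = -95/7 ≈ -13.571)
b = -65
v = -65
G(r, M) = √M
l/2324 + G(v, 51)/2122 = -95/7/2324 + √51/2122 = -95/7*1/2324 + √51*(1/2122) = -95/16268 + √51/2122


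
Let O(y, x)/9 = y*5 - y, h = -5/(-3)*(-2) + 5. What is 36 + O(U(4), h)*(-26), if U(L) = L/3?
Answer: -1212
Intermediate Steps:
U(L) = L/3 (U(L) = L*(⅓) = L/3)
h = 5/3 (h = -5*(-⅓)*(-2) + 5 = (5/3)*(-2) + 5 = -10/3 + 5 = 5/3 ≈ 1.6667)
O(y, x) = 36*y (O(y, x) = 9*(y*5 - y) = 9*(5*y - y) = 9*(4*y) = 36*y)
36 + O(U(4), h)*(-26) = 36 + (36*((⅓)*4))*(-26) = 36 + (36*(4/3))*(-26) = 36 + 48*(-26) = 36 - 1248 = -1212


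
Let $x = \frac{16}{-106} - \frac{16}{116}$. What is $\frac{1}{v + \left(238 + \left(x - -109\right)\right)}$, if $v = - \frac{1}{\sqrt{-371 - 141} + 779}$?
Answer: $\frac{1537 \left(- 779 i + 16 \sqrt{2}\right)}{4 \left(- 103780917 i + 2131580 \sqrt{2}\right)} \approx 0.0028843 - 3.0994 \cdot 10^{-10} i$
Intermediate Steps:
$x = - \frac{444}{1537}$ ($x = 16 \left(- \frac{1}{106}\right) - \frac{4}{29} = - \frac{8}{53} - \frac{4}{29} = - \frac{444}{1537} \approx -0.28887$)
$v = - \frac{1}{779 + 16 i \sqrt{2}}$ ($v = - \frac{1}{\sqrt{-512} + 779} = - \frac{1}{16 i \sqrt{2} + 779} = - \frac{1}{779 + 16 i \sqrt{2}} \approx -0.0012826 + 3.7256 \cdot 10^{-5} i$)
$\frac{1}{v + \left(238 + \left(x - -109\right)\right)} = \frac{1}{\frac{i}{- 779 i + 16 \sqrt{2}} + \left(238 - - \frac{167089}{1537}\right)} = \frac{1}{\frac{i}{- 779 i + 16 \sqrt{2}} + \left(238 + \left(- \frac{444}{1537} + 109\right)\right)} = \frac{1}{\frac{i}{- 779 i + 16 \sqrt{2}} + \left(238 + \frac{167089}{1537}\right)} = \frac{1}{\frac{i}{- 779 i + 16 \sqrt{2}} + \frac{532895}{1537}} = \frac{1}{\frac{532895}{1537} + \frac{i}{- 779 i + 16 \sqrt{2}}}$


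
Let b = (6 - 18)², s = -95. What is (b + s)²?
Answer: 2401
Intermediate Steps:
b = 144 (b = (-12)² = 144)
(b + s)² = (144 - 95)² = 49² = 2401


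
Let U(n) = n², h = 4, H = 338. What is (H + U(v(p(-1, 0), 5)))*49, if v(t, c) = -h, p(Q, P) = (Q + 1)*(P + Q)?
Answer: 17346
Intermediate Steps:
p(Q, P) = (1 + Q)*(P + Q)
v(t, c) = -4 (v(t, c) = -1*4 = -4)
(H + U(v(p(-1, 0), 5)))*49 = (338 + (-4)²)*49 = (338 + 16)*49 = 354*49 = 17346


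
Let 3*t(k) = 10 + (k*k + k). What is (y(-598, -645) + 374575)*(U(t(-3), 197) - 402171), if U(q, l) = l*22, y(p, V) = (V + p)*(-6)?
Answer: -151986862621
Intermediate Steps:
y(p, V) = -6*V - 6*p
t(k) = 10/3 + k/3 + k**2/3 (t(k) = (10 + (k*k + k))/3 = (10 + (k**2 + k))/3 = (10 + (k + k**2))/3 = (10 + k + k**2)/3 = 10/3 + k/3 + k**2/3)
U(q, l) = 22*l
(y(-598, -645) + 374575)*(U(t(-3), 197) - 402171) = ((-6*(-645) - 6*(-598)) + 374575)*(22*197 - 402171) = ((3870 + 3588) + 374575)*(4334 - 402171) = (7458 + 374575)*(-397837) = 382033*(-397837) = -151986862621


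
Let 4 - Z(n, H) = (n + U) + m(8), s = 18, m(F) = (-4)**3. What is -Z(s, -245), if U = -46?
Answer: -96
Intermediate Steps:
m(F) = -64
Z(n, H) = 114 - n (Z(n, H) = 4 - ((n - 46) - 64) = 4 - ((-46 + n) - 64) = 4 - (-110 + n) = 4 + (110 - n) = 114 - n)
-Z(s, -245) = -(114 - 1*18) = -(114 - 18) = -1*96 = -96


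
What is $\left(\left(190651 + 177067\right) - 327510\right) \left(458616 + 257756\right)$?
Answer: $28803885376$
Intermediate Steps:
$\left(\left(190651 + 177067\right) - 327510\right) \left(458616 + 257756\right) = \left(367718 - 327510\right) 716372 = 40208 \cdot 716372 = 28803885376$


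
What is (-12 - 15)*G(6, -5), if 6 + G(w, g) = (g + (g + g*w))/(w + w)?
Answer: 252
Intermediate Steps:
G(w, g) = -6 + (2*g + g*w)/(2*w) (G(w, g) = -6 + (g + (g + g*w))/(w + w) = -6 + (2*g + g*w)/((2*w)) = -6 + (2*g + g*w)*(1/(2*w)) = -6 + (2*g + g*w)/(2*w))
(-12 - 15)*G(6, -5) = (-12 - 15)*(-6 + (½)*(-5) - 5/6) = -27*(-6 - 5/2 - 5*⅙) = -27*(-6 - 5/2 - ⅚) = -27*(-28/3) = 252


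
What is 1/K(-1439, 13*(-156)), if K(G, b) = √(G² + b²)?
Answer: √6183505/6183505 ≈ 0.00040215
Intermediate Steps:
1/K(-1439, 13*(-156)) = 1/(√((-1439)² + (13*(-156))²)) = 1/(√(2070721 + (-2028)²)) = 1/(√(2070721 + 4112784)) = 1/(√6183505) = √6183505/6183505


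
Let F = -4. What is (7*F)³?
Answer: -21952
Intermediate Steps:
(7*F)³ = (7*(-4))³ = (-28)³ = -21952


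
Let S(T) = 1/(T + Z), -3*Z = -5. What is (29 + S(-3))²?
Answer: 12769/16 ≈ 798.06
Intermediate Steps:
Z = 5/3 (Z = -⅓*(-5) = 5/3 ≈ 1.6667)
S(T) = 1/(5/3 + T) (S(T) = 1/(T + 5/3) = 1/(5/3 + T))
(29 + S(-3))² = (29 + 3/(5 + 3*(-3)))² = (29 + 3/(5 - 9))² = (29 + 3/(-4))² = (29 + 3*(-¼))² = (29 - ¾)² = (113/4)² = 12769/16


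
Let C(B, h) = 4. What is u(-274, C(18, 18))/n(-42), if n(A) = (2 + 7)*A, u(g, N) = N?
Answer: -2/189 ≈ -0.010582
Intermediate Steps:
n(A) = 9*A
u(-274, C(18, 18))/n(-42) = 4/((9*(-42))) = 4/(-378) = 4*(-1/378) = -2/189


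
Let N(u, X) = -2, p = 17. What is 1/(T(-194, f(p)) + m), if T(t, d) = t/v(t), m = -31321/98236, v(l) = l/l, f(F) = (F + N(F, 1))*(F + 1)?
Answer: -98236/19089105 ≈ -0.0051462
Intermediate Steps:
f(F) = (1 + F)*(-2 + F) (f(F) = (F - 2)*(F + 1) = (-2 + F)*(1 + F) = (1 + F)*(-2 + F))
v(l) = 1
m = -31321/98236 (m = -31321*1/98236 = -31321/98236 ≈ -0.31883)
T(t, d) = t (T(t, d) = t/1 = t*1 = t)
1/(T(-194, f(p)) + m) = 1/(-194 - 31321/98236) = 1/(-19089105/98236) = -98236/19089105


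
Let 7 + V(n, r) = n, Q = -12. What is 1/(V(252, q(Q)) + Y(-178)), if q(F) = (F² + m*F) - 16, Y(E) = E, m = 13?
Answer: 1/67 ≈ 0.014925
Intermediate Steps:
q(F) = -16 + F² + 13*F (q(F) = (F² + 13*F) - 16 = -16 + F² + 13*F)
V(n, r) = -7 + n
1/(V(252, q(Q)) + Y(-178)) = 1/((-7 + 252) - 178) = 1/(245 - 178) = 1/67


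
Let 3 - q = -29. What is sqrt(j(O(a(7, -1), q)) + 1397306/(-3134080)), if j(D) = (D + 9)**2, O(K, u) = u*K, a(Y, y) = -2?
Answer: sqrt(116049041041295)/195880 ≈ 54.996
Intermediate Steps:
q = 32 (q = 3 - 1*(-29) = 3 + 29 = 32)
O(K, u) = K*u
j(D) = (9 + D)**2
sqrt(j(O(a(7, -1), q)) + 1397306/(-3134080)) = sqrt((9 - 2*32)**2 + 1397306/(-3134080)) = sqrt((9 - 64)**2 + 1397306*(-1/3134080)) = sqrt((-55)**2 - 698653/1567040) = sqrt(3025 - 698653/1567040) = sqrt(4739597347/1567040) = sqrt(116049041041295)/195880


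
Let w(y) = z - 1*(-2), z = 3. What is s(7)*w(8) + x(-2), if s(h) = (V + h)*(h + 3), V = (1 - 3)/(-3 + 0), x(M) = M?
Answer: 1144/3 ≈ 381.33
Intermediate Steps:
V = ⅔ (V = -2/(-3) = -2*(-⅓) = ⅔ ≈ 0.66667)
s(h) = (3 + h)*(⅔ + h) (s(h) = (⅔ + h)*(h + 3) = (⅔ + h)*(3 + h) = (3 + h)*(⅔ + h))
w(y) = 5 (w(y) = 3 - 1*(-2) = 3 + 2 = 5)
s(7)*w(8) + x(-2) = (2 + 7² + (11/3)*7)*5 - 2 = (2 + 49 + 77/3)*5 - 2 = (230/3)*5 - 2 = 1150/3 - 2 = 1144/3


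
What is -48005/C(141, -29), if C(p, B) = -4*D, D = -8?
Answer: -48005/32 ≈ -1500.2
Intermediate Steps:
C(p, B) = 32 (C(p, B) = -4*(-8) = 32)
-48005/C(141, -29) = -48005/32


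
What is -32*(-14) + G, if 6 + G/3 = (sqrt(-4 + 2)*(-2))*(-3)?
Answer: 430 + 18*I*sqrt(2) ≈ 430.0 + 25.456*I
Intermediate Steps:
G = -18 + 18*I*sqrt(2) (G = -18 + 3*((sqrt(-4 + 2)*(-2))*(-3)) = -18 + 3*((sqrt(-2)*(-2))*(-3)) = -18 + 3*(((I*sqrt(2))*(-2))*(-3)) = -18 + 3*(-2*I*sqrt(2)*(-3)) = -18 + 3*(6*I*sqrt(2)) = -18 + 18*I*sqrt(2) ≈ -18.0 + 25.456*I)
-32*(-14) + G = -32*(-14) + (-18 + 18*I*sqrt(2)) = 448 + (-18 + 18*I*sqrt(2)) = 430 + 18*I*sqrt(2)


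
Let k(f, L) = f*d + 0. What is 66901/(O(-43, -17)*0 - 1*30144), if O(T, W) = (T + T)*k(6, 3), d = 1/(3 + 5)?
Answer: -66901/30144 ≈ -2.2194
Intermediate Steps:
d = ⅛ (d = 1/8 = ⅛ ≈ 0.12500)
k(f, L) = f/8 (k(f, L) = f*(⅛) + 0 = f/8 + 0 = f/8)
O(T, W) = 3*T/2 (O(T, W) = (T + T)*((⅛)*6) = (2*T)*(¾) = 3*T/2)
66901/(O(-43, -17)*0 - 1*30144) = 66901/(((3/2)*(-43))*0 - 1*30144) = 66901/(-129/2*0 - 30144) = 66901/(0 - 30144) = 66901/(-30144) = 66901*(-1/30144) = -66901/30144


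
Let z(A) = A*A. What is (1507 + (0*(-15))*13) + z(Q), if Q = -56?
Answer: 4643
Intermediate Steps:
z(A) = A²
(1507 + (0*(-15))*13) + z(Q) = (1507 + (0*(-15))*13) + (-56)² = (1507 + 0*13) + 3136 = (1507 + 0) + 3136 = 1507 + 3136 = 4643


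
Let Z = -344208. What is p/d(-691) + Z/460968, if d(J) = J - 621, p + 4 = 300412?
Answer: -723594145/3149948 ≈ -229.72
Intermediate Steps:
p = 300408 (p = -4 + 300412 = 300408)
d(J) = -621 + J
p/d(-691) + Z/460968 = 300408/(-621 - 691) - 344208/460968 = 300408/(-1312) - 344208*1/460968 = 300408*(-1/1312) - 14342/19207 = -37551/164 - 14342/19207 = -723594145/3149948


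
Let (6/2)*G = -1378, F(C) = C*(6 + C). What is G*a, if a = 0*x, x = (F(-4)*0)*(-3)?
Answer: 0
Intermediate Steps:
x = 0 (x = (-4*(6 - 4)*0)*(-3) = (-4*2*0)*(-3) = -8*0*(-3) = 0*(-3) = 0)
G = -1378/3 (G = (1/3)*(-1378) = -1378/3 ≈ -459.33)
a = 0 (a = 0*0 = 0)
G*a = -1378/3*0 = 0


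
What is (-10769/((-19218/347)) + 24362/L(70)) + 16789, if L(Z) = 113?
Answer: 37350015401/2171634 ≈ 17199.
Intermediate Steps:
(-10769/((-19218/347)) + 24362/L(70)) + 16789 = (-10769/((-19218/347)) + 24362/113) + 16789 = (-10769/((-19218*1/347)) + 24362*(1/113)) + 16789 = (-10769/(-19218/347) + 24362/113) + 16789 = (-10769*(-347/19218) + 24362/113) + 16789 = (3736843/19218 + 24362/113) + 16789 = 890452175/2171634 + 16789 = 37350015401/2171634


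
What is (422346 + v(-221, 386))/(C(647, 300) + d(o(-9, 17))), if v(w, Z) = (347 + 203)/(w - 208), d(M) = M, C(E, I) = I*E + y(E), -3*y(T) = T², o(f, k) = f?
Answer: 4117861/531908 ≈ 7.7417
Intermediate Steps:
y(T) = -T²/3
C(E, I) = -E²/3 + E*I (C(E, I) = I*E - E²/3 = E*I - E²/3 = -E²/3 + E*I)
v(w, Z) = 550/(-208 + w)
(422346 + v(-221, 386))/(C(647, 300) + d(o(-9, 17))) = (422346 + 550/(-208 - 221))/((⅓)*647*(-1*647 + 3*300) - 9) = (422346 + 550/(-429))/((⅓)*647*(-647 + 900) - 9) = (422346 + 550*(-1/429))/((⅓)*647*253 - 9) = (422346 - 50/39)/(163691/3 - 9) = 16471444/(39*(163664/3)) = (16471444/39)*(3/163664) = 4117861/531908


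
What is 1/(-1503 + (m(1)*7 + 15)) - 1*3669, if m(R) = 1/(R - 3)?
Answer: -10944629/2983 ≈ -3669.0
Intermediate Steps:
m(R) = 1/(-3 + R)
1/(-1503 + (m(1)*7 + 15)) - 1*3669 = 1/(-1503 + (7/(-3 + 1) + 15)) - 1*3669 = 1/(-1503 + (7/(-2) + 15)) - 3669 = 1/(-1503 + (-1/2*7 + 15)) - 3669 = 1/(-1503 + (-7/2 + 15)) - 3669 = 1/(-1503 + 23/2) - 3669 = 1/(-2983/2) - 3669 = -2/2983 - 3669 = -10944629/2983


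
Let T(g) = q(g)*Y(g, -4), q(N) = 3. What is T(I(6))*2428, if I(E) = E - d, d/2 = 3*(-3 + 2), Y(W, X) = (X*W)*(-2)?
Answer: 699264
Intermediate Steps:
Y(W, X) = -2*W*X (Y(W, X) = (W*X)*(-2) = -2*W*X)
d = -6 (d = 2*(3*(-3 + 2)) = 2*(3*(-1)) = 2*(-3) = -6)
I(E) = 6 + E (I(E) = E - 1*(-6) = E + 6 = 6 + E)
T(g) = 24*g (T(g) = 3*(-2*g*(-4)) = 3*(8*g) = 24*g)
T(I(6))*2428 = (24*(6 + 6))*2428 = (24*12)*2428 = 288*2428 = 699264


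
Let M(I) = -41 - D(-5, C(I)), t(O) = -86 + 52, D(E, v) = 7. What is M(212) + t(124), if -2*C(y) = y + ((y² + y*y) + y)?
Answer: -82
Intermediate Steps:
C(y) = -y - y² (C(y) = -(y + ((y² + y*y) + y))/2 = -(y + ((y² + y²) + y))/2 = -(y + (2*y² + y))/2 = -(y + (y + 2*y²))/2 = -(2*y + 2*y²)/2 = -y - y²)
t(O) = -34
M(I) = -48 (M(I) = -41 - 1*7 = -41 - 7 = -48)
M(212) + t(124) = -48 - 34 = -82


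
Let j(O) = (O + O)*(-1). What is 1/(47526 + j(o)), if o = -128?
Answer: 1/47782 ≈ 2.0928e-5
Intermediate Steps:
j(O) = -2*O (j(O) = (2*O)*(-1) = -2*O)
1/(47526 + j(o)) = 1/(47526 - 2*(-128)) = 1/(47526 + 256) = 1/47782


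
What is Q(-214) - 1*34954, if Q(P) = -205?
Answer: -35159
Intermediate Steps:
Q(-214) - 1*34954 = -205 - 1*34954 = -205 - 34954 = -35159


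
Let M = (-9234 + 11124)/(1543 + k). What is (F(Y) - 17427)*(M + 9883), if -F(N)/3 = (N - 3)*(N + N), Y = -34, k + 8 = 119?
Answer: -204150295350/827 ≈ -2.4686e+8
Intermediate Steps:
k = 111 (k = -8 + 119 = 111)
F(N) = -6*N*(-3 + N) (F(N) = -3*(N - 3)*(N + N) = -3*(-3 + N)*2*N = -6*N*(-3 + N))
M = 945/827 (M = (-9234 + 11124)/(1543 + 111) = 1890/1654 = 1890*(1/1654) = 945/827 ≈ 1.1427)
(F(Y) - 17427)*(M + 9883) = (6*(-34)*(3 - 1*(-34)) - 17427)*(945/827 + 9883) = (6*(-34)*(3 + 34) - 17427)*(8174186/827) = (6*(-34)*37 - 17427)*(8174186/827) = (-7548 - 17427)*(8174186/827) = -24975*8174186/827 = -204150295350/827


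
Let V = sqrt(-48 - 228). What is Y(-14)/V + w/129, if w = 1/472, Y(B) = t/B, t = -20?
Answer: 1/60888 - 5*I*sqrt(69)/483 ≈ 1.6424e-5 - 0.08599*I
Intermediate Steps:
V = 2*I*sqrt(69) (V = sqrt(-276) = 2*I*sqrt(69) ≈ 16.613*I)
Y(B) = -20/B
w = 1/472 ≈ 0.0021186
Y(-14)/V + w/129 = (-20/(-14))/((2*I*sqrt(69))) + (1/472)/129 = (-20*(-1/14))*(-I*sqrt(69)/138) + (1/472)*(1/129) = 10*(-I*sqrt(69)/138)/7 + 1/60888 = -5*I*sqrt(69)/483 + 1/60888 = 1/60888 - 5*I*sqrt(69)/483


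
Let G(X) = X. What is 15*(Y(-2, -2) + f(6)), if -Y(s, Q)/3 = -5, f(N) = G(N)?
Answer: 315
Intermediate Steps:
f(N) = N
Y(s, Q) = 15 (Y(s, Q) = -3*(-5) = 15)
15*(Y(-2, -2) + f(6)) = 15*(15 + 6) = 15*21 = 315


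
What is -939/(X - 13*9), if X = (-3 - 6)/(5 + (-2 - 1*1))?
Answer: 626/81 ≈ 7.7284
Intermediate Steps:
X = -9/2 (X = -9/(5 + (-2 - 1)) = -9/(5 - 3) = -9/2 ≈ -4.5000)
-939/(X - 13*9) = -939/(-9/2 - 13*9) = -939/(-9/2 - 117) = -939/(-243/2) = -939*(-2/243) = 626/81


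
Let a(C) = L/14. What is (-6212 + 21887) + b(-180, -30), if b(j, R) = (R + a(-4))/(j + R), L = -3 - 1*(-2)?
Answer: 46084921/2940 ≈ 15675.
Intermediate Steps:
L = -1 (L = -3 + 2 = -1)
a(C) = -1/14
b(j, R) = (-1/14 + R)/(R + j) (b(j, R) = (R - 1/14)/(j + R) = (-1/14 + R)/(R + j))
(-6212 + 21887) + b(-180, -30) = (-6212 + 21887) + (-1/14 - 30)/(-30 - 180) = 15675 - 421/14/(-210) = 15675 - 1/210*(-421/14) = 15675 + 421/2940 = 46084921/2940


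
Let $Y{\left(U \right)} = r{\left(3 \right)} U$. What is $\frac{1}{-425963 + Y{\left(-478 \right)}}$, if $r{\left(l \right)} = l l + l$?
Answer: $- \frac{1}{431699} \approx -2.3164 \cdot 10^{-6}$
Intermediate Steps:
$r{\left(l \right)} = l + l^{2}$ ($r{\left(l \right)} = l^{2} + l = l + l^{2}$)
$Y{\left(U \right)} = 12 U$ ($Y{\left(U \right)} = 3 \left(1 + 3\right) U = 3 \cdot 4 U = 12 U$)
$\frac{1}{-425963 + Y{\left(-478 \right)}} = \frac{1}{-425963 + 12 \left(-478\right)} = \frac{1}{-425963 - 5736} = \frac{1}{-431699} = - \frac{1}{431699}$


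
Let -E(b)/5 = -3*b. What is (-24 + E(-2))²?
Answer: 2916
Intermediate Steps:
E(b) = 15*b (E(b) = -(-15)*b = 15*b)
(-24 + E(-2))² = (-24 + 15*(-2))² = (-24 - 30)² = (-54)² = 2916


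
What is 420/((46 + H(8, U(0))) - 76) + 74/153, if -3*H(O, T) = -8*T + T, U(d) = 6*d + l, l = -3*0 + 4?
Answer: -94096/4743 ≈ -19.839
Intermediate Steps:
l = 4 (l = 0 + 4 = 4)
U(d) = 4 + 6*d (U(d) = 6*d + 4 = 4 + 6*d)
H(O, T) = 7*T/3 (H(O, T) = -(-8*T + T)/3 = -(-7)*T/3 = 7*T/3)
420/((46 + H(8, U(0))) - 76) + 74/153 = 420/((46 + 7*(4 + 6*0)/3) - 76) + 74/153 = 420/((46 + 7*(4 + 0)/3) - 76) + 74*(1/153) = 420/((46 + (7/3)*4) - 76) + 74/153 = 420/((46 + 28/3) - 76) + 74/153 = 420/(166/3 - 76) + 74/153 = 420/(-62/3) + 74/153 = 420*(-3/62) + 74/153 = -630/31 + 74/153 = -94096/4743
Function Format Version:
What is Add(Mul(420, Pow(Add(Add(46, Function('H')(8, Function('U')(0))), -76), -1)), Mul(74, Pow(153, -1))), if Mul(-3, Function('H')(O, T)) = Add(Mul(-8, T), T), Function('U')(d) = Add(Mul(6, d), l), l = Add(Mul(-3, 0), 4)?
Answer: Rational(-94096, 4743) ≈ -19.839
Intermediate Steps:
l = 4 (l = Add(0, 4) = 4)
Function('U')(d) = Add(4, Mul(6, d)) (Function('U')(d) = Add(Mul(6, d), 4) = Add(4, Mul(6, d)))
Function('H')(O, T) = Mul(Rational(7, 3), T) (Function('H')(O, T) = Mul(Rational(-1, 3), Add(Mul(-8, T), T)) = Mul(Rational(-1, 3), Mul(-7, T)) = Mul(Rational(7, 3), T))
Add(Mul(420, Pow(Add(Add(46, Function('H')(8, Function('U')(0))), -76), -1)), Mul(74, Pow(153, -1))) = Add(Mul(420, Pow(Add(Add(46, Mul(Rational(7, 3), Add(4, Mul(6, 0)))), -76), -1)), Mul(74, Pow(153, -1))) = Add(Mul(420, Pow(Add(Add(46, Mul(Rational(7, 3), Add(4, 0))), -76), -1)), Mul(74, Rational(1, 153))) = Add(Mul(420, Pow(Add(Add(46, Mul(Rational(7, 3), 4)), -76), -1)), Rational(74, 153)) = Add(Mul(420, Pow(Add(Add(46, Rational(28, 3)), -76), -1)), Rational(74, 153)) = Add(Mul(420, Pow(Add(Rational(166, 3), -76), -1)), Rational(74, 153)) = Add(Mul(420, Pow(Rational(-62, 3), -1)), Rational(74, 153)) = Add(Mul(420, Rational(-3, 62)), Rational(74, 153)) = Add(Rational(-630, 31), Rational(74, 153)) = Rational(-94096, 4743)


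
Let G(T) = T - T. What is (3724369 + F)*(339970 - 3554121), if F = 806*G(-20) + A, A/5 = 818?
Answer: -11983830223309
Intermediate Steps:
A = 4090 (A = 5*818 = 4090)
G(T) = 0
F = 4090 (F = 806*0 + 4090 = 0 + 4090 = 4090)
(3724369 + F)*(339970 - 3554121) = (3724369 + 4090)*(339970 - 3554121) = 3728459*(-3214151) = -11983830223309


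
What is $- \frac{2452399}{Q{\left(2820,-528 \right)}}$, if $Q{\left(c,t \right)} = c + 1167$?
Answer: $- \frac{2452399}{3987} \approx -615.1$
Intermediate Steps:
$Q{\left(c,t \right)} = 1167 + c$
$- \frac{2452399}{Q{\left(2820,-528 \right)}} = - \frac{2452399}{1167 + 2820} = - \frac{2452399}{3987}$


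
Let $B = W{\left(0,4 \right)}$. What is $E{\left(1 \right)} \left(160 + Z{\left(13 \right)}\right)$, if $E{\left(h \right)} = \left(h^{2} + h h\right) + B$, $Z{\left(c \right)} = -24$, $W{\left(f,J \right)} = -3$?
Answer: $-136$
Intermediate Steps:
$B = -3$
$E{\left(h \right)} = -3 + 2 h^{2}$ ($E{\left(h \right)} = \left(h^{2} + h h\right) - 3 = \left(h^{2} + h^{2}\right) - 3 = 2 h^{2} - 3 = -3 + 2 h^{2}$)
$E{\left(1 \right)} \left(160 + Z{\left(13 \right)}\right) = \left(-3 + 2 \cdot 1^{2}\right) \left(160 - 24\right) = \left(-3 + 2 \cdot 1\right) 136 = \left(-3 + 2\right) 136 = \left(-1\right) 136 = -136$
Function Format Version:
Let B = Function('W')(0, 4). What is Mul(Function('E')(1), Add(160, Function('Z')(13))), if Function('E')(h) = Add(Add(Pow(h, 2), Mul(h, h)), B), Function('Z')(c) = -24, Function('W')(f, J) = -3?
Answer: -136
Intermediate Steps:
B = -3
Function('E')(h) = Add(-3, Mul(2, Pow(h, 2))) (Function('E')(h) = Add(Add(Pow(h, 2), Mul(h, h)), -3) = Add(Add(Pow(h, 2), Pow(h, 2)), -3) = Add(Mul(2, Pow(h, 2)), -3) = Add(-3, Mul(2, Pow(h, 2))))
Mul(Function('E')(1), Add(160, Function('Z')(13))) = Mul(Add(-3, Mul(2, Pow(1, 2))), Add(160, -24)) = Mul(Add(-3, Mul(2, 1)), 136) = Mul(Add(-3, 2), 136) = Mul(-1, 136) = -136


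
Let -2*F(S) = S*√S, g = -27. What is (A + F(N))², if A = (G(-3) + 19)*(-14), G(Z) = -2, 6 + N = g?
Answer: 190639/4 - 7854*I*√33 ≈ 47660.0 - 45118.0*I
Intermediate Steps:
N = -33 (N = -6 - 27 = -33)
F(S) = -S^(3/2)/2 (F(S) = -S*√S/2 = -S^(3/2)/2)
A = -238 (A = (-2 + 19)*(-14) = 17*(-14) = -238)
(A + F(N))² = (-238 - (-33)*I*√33/2)² = (-238 + 33*I*√33/2)²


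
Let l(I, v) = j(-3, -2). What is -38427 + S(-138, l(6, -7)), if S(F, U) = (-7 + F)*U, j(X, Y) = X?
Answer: -37992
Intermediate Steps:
l(I, v) = -3
S(F, U) = U*(-7 + F)
-38427 + S(-138, l(6, -7)) = -38427 - 3*(-7 - 138) = -38427 - 3*(-145) = -38427 + 435 = -37992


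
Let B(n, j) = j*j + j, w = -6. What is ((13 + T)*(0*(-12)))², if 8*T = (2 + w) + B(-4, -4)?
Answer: 0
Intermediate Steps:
B(n, j) = j + j² (B(n, j) = j² + j = j + j²)
T = 1 (T = ((2 - 6) - 4*(1 - 4))/8 = (-4 - 4*(-3))/8 = (-4 + 12)/8 = (⅛)*8 = 1)
((13 + T)*(0*(-12)))² = ((13 + 1)*(0*(-12)))² = (14*0)² = 0² = 0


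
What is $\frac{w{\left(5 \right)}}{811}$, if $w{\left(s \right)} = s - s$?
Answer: $0$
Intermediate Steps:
$w{\left(s \right)} = 0$
$\frac{w{\left(5 \right)}}{811} = \frac{0}{811} = 0 \cdot \frac{1}{811} = 0$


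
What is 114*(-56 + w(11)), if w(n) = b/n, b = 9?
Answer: -69198/11 ≈ -6290.7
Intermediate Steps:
w(n) = 9/n
114*(-56 + w(11)) = 114*(-56 + 9/11) = 114*(-607/11) = -69198/11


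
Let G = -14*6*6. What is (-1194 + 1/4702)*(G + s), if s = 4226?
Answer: -10448002007/2351 ≈ -4.4441e+6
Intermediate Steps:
G = -504 (G = -84*6 = -504)
(-1194 + 1/4702)*(G + s) = (-1194 + 1/4702)*(-504 + 4226) = (-1194 + 1/4702)*3722 = -5614187/4702*3722 = -10448002007/2351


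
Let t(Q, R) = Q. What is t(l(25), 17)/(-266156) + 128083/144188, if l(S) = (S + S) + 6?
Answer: 774590555/872193212 ≈ 0.88809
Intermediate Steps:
l(S) = 6 + 2*S (l(S) = 2*S + 6 = 6 + 2*S)
t(l(25), 17)/(-266156) + 128083/144188 = (6 + 2*25)/(-266156) + 128083/144188 = (6 + 50)*(-1/266156) + 128083*(1/144188) = 56*(-1/266156) + 128083/144188 = -14/66539 + 128083/144188 = 774590555/872193212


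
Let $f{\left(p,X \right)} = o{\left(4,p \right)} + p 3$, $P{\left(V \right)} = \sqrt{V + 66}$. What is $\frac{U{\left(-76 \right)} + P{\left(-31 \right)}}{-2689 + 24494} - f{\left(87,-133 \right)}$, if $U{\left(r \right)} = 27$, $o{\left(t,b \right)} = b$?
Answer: $- \frac{7588113}{21805} + \frac{\sqrt{35}}{21805} \approx -348.0$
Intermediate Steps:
$P{\left(V \right)} = \sqrt{66 + V}$
$f{\left(p,X \right)} = 4 p$ ($f{\left(p,X \right)} = p + p 3 = p + 3 p = 4 p$)
$\frac{U{\left(-76 \right)} + P{\left(-31 \right)}}{-2689 + 24494} - f{\left(87,-133 \right)} = \frac{27 + \sqrt{66 - 31}}{-2689 + 24494} - 4 \cdot 87 = \frac{27 + \sqrt{35}}{21805} - 348 = \left(27 + \sqrt{35}\right) \frac{1}{21805} - 348 = \left(\frac{27}{21805} + \frac{\sqrt{35}}{21805}\right) - 348 = - \frac{7588113}{21805} + \frac{\sqrt{35}}{21805}$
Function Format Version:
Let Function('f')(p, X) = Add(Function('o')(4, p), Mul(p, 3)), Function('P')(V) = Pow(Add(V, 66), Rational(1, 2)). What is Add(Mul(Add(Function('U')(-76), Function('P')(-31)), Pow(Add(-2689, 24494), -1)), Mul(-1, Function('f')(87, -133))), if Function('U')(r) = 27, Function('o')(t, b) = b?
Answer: Add(Rational(-7588113, 21805), Mul(Rational(1, 21805), Pow(35, Rational(1, 2)))) ≈ -348.00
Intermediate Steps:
Function('P')(V) = Pow(Add(66, V), Rational(1, 2))
Function('f')(p, X) = Mul(4, p) (Function('f')(p, X) = Add(p, Mul(p, 3)) = Add(p, Mul(3, p)) = Mul(4, p))
Add(Mul(Add(Function('U')(-76), Function('P')(-31)), Pow(Add(-2689, 24494), -1)), Mul(-1, Function('f')(87, -133))) = Add(Mul(Add(27, Pow(Add(66, -31), Rational(1, 2))), Pow(Add(-2689, 24494), -1)), Mul(-1, Mul(4, 87))) = Add(Mul(Add(27, Pow(35, Rational(1, 2))), Pow(21805, -1)), Mul(-1, 348)) = Add(Mul(Add(27, Pow(35, Rational(1, 2))), Rational(1, 21805)), -348) = Add(Add(Rational(27, 21805), Mul(Rational(1, 21805), Pow(35, Rational(1, 2)))), -348) = Add(Rational(-7588113, 21805), Mul(Rational(1, 21805), Pow(35, Rational(1, 2))))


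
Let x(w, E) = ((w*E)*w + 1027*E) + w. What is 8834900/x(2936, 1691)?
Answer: 8834900/14578321929 ≈ 0.00060603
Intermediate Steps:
x(w, E) = w + 1027*E + E*w² (x(w, E) = ((E*w)*w + 1027*E) + w = (E*w² + 1027*E) + w = (1027*E + E*w²) + w = w + 1027*E + E*w²)
8834900/x(2936, 1691) = 8834900/(2936 + 1027*1691 + 1691*2936²) = 8834900/(2936 + 1736657 + 1691*8620096) = 8834900/(2936 + 1736657 + 14576582336) = 8834900/14578321929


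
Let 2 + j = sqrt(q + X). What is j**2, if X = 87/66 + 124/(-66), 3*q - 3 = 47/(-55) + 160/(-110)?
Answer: (660 - I*sqrt(35970))**2/108900 ≈ 3.6697 - 2.2989*I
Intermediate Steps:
q = 38/165 (q = 1 + (47/(-55) + 160/(-110))/3 = 1 + (47*(-1/55) + 160*(-1/110))/3 = 1 + (-47/55 - 16/11)/3 = 1 + (1/3)*(-127/55) = 1 - 127/165 = 38/165 ≈ 0.23030)
X = -37/66 (X = 87*(1/66) + 124*(-1/66) = 29/22 - 62/33 = -37/66 ≈ -0.56061)
j = -2 + I*sqrt(35970)/330 (j = -2 + sqrt(38/165 - 37/66) = -2 + sqrt(-109/330) = -2 + I*sqrt(35970)/330 ≈ -2.0 + 0.57472*I)
j**2 = (-2 + I*sqrt(35970)/330)**2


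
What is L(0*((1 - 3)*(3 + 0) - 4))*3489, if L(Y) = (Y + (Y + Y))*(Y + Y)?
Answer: 0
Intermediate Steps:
L(Y) = 6*Y**2 (L(Y) = (Y + 2*Y)*(2*Y) = (3*Y)*(2*Y) = 6*Y**2)
L(0*((1 - 3)*(3 + 0) - 4))*3489 = (6*(0*((1 - 3)*(3 + 0) - 4))**2)*3489 = (6*(0*(-2*3 - 4))**2)*3489 = (6*(0*(-6 - 4))**2)*3489 = (6*(0*(-10))**2)*3489 = (6*0**2)*3489 = (6*0)*3489 = 0*3489 = 0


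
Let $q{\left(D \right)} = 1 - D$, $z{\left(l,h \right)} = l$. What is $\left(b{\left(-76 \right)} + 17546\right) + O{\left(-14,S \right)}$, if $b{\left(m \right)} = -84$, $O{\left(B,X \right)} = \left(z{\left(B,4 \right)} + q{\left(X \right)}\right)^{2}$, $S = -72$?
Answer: $20943$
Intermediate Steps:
$O{\left(B,X \right)} = \left(1 + B - X\right)^{2}$ ($O{\left(B,X \right)} = \left(B - \left(-1 + X\right)\right)^{2} = \left(1 + B - X\right)^{2}$)
$\left(b{\left(-76 \right)} + 17546\right) + O{\left(-14,S \right)} = \left(-84 + 17546\right) + \left(1 - 14 - -72\right)^{2} = 17462 + \left(1 - 14 + 72\right)^{2} = 17462 + 59^{2} = 17462 + 3481 = 20943$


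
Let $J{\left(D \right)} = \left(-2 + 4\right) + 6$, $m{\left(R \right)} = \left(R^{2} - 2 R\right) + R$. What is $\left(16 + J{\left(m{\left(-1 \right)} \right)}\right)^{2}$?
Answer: $576$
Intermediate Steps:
$m{\left(R \right)} = R^{2} - R$
$J{\left(D \right)} = 8$ ($J{\left(D \right)} = 2 + 6 = 8$)
$\left(16 + J{\left(m{\left(-1 \right)} \right)}\right)^{2} = \left(16 + 8\right)^{2} = 24^{2} = 576$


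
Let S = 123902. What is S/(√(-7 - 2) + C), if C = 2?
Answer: 247804/13 - 371706*I/13 ≈ 19062.0 - 28593.0*I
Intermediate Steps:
S/(√(-7 - 2) + C) = 123902/(√(-7 - 2) + 2) = 123902/(√(-9) + 2) = 123902/(3*I + 2) = 123902/(2 + 3*I) = 123902*((2 - 3*I)/13) = 123902*(2 - 3*I)/13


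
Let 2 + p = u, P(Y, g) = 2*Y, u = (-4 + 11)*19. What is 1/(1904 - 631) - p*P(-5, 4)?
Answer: 1667631/1273 ≈ 1310.0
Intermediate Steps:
u = 133 (u = 7*19 = 133)
p = 131 (p = -2 + 133 = 131)
1/(1904 - 631) - p*P(-5, 4) = 1/(1904 - 631) - 131*2*(-5) = 1/1273 - 131*(-10) = 1/1273 - 1*(-1310) = 1/1273 + 1310 = 1667631/1273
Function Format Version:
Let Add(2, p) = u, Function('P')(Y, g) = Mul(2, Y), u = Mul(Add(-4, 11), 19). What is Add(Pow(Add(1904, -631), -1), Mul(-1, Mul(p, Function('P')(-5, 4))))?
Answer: Rational(1667631, 1273) ≈ 1310.0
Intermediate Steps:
u = 133 (u = Mul(7, 19) = 133)
p = 131 (p = Add(-2, 133) = 131)
Add(Pow(Add(1904, -631), -1), Mul(-1, Mul(p, Function('P')(-5, 4)))) = Add(Pow(Add(1904, -631), -1), Mul(-1, Mul(131, Mul(2, -5)))) = Add(Pow(1273, -1), Mul(-1, Mul(131, -10))) = Add(Rational(1, 1273), Mul(-1, -1310)) = Add(Rational(1, 1273), 1310) = Rational(1667631, 1273)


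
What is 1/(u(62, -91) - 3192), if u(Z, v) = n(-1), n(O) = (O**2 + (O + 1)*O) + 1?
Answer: -1/3190 ≈ -0.00031348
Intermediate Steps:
n(O) = 1 + O**2 + O*(1 + O) (n(O) = (O**2 + (1 + O)*O) + 1 = (O**2 + O*(1 + O)) + 1 = 1 + O**2 + O*(1 + O))
u(Z, v) = 2 (u(Z, v) = 1 - 1 + 2*(-1)**2 = 1 - 1 + 2*1 = 1 - 1 + 2 = 2)
1/(u(62, -91) - 3192) = 1/(2 - 3192) = 1/(-3190) = -1/3190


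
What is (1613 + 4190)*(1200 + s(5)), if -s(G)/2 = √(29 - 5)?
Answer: 6963600 - 23212*√6 ≈ 6.9067e+6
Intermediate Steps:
s(G) = -4*√6 (s(G) = -2*√(29 - 5) = -4*√6)
(1613 + 4190)*(1200 + s(5)) = (1613 + 4190)*(1200 - 4*√6) = 5803*(1200 - 4*√6) = 6963600 - 23212*√6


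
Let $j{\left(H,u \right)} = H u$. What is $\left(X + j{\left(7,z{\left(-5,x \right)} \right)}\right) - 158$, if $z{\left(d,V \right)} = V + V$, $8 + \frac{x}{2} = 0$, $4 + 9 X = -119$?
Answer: $- \frac{1187}{3} \approx -395.67$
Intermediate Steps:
$X = - \frac{41}{3}$ ($X = - \frac{4}{9} + \frac{1}{9} \left(-119\right) = - \frac{4}{9} - \frac{119}{9} = - \frac{41}{3} \approx -13.667$)
$x = -16$ ($x = -16 + 2 \cdot 0 = -16 + 0 = -16$)
$z{\left(d,V \right)} = 2 V$
$\left(X + j{\left(7,z{\left(-5,x \right)} \right)}\right) - 158 = \left(- \frac{41}{3} + 7 \cdot 2 \left(-16\right)\right) - 158 = \left(- \frac{41}{3} + 7 \left(-32\right)\right) - 158 = \left(- \frac{41}{3} - 224\right) - 158 = - \frac{713}{3} - 158 = - \frac{1187}{3}$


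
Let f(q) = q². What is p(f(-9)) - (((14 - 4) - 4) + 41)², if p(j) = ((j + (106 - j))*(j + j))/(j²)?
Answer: -178717/81 ≈ -2206.4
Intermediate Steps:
p(j) = 212/j (p(j) = (106*(2*j))/j² = (212*j)/j² = 212/j)
p(f(-9)) - (((14 - 4) - 4) + 41)² = 212/((-9)²) - (((14 - 4) - 4) + 41)² = 212/81 - ((10 - 4) + 41)² = 212*(1/81) - (6 + 41)² = 212/81 - 1*47² = 212/81 - 1*2209 = 212/81 - 2209 = -178717/81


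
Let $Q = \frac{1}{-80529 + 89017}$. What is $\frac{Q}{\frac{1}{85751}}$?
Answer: $\frac{85751}{8488} \approx 10.103$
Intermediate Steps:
$Q = \frac{1}{8488} \approx 0.00011781$
$\frac{Q}{\frac{1}{85751}} = \frac{1}{8488 \cdot \frac{1}{85751}} = \frac{\frac{1}{\frac{1}{85751}}}{8488} = \frac{1}{8488} \cdot 85751 = \frac{85751}{8488}$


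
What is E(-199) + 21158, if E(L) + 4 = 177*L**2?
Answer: 7030531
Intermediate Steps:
E(L) = -4 + 177*L**2
E(-199) + 21158 = (-4 + 177*(-199)**2) + 21158 = (-4 + 177*39601) + 21158 = (-4 + 7009377) + 21158 = 7009373 + 21158 = 7030531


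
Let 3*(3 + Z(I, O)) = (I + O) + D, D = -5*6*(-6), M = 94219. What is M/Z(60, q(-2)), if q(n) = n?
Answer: 282657/229 ≈ 1234.3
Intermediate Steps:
D = 180 (D = -30*(-6) = 180)
Z(I, O) = 57 + I/3 + O/3 (Z(I, O) = -3 + ((I + O) + 180)/3 = -3 + (180 + I + O)/3 = -3 + (60 + I/3 + O/3) = 57 + I/3 + O/3)
M/Z(60, q(-2)) = 94219/(57 + (1/3)*60 + (1/3)*(-2)) = 94219/(57 + 20 - 2/3) = 94219/(229/3) = 94219*(3/229) = 282657/229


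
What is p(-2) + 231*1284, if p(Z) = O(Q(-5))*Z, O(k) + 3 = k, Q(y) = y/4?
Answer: 593225/2 ≈ 2.9661e+5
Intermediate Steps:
Q(y) = y/4 (Q(y) = y*(1/4) = y/4)
O(k) = -3 + k
p(Z) = -17*Z/4 (p(Z) = (-3 + (1/4)*(-5))*Z = (-3 - 5/4)*Z = -17*Z/4)
p(-2) + 231*1284 = -17/4*(-2) + 231*1284 = 17/2 + 296604 = 593225/2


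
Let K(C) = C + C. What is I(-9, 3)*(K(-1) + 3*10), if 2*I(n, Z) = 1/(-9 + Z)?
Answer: -7/3 ≈ -2.3333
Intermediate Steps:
K(C) = 2*C
I(n, Z) = 1/(2*(-9 + Z))
I(-9, 3)*(K(-1) + 3*10) = (1/(2*(-9 + 3)))*(2*(-1) + 3*10) = ((½)/(-6))*(-2 + 30) = ((½)*(-⅙))*28 = -1/12*28 = -7/3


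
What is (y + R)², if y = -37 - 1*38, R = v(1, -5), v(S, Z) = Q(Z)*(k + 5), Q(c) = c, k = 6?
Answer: 16900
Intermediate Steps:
v(S, Z) = 11*Z (v(S, Z) = Z*(6 + 5) = Z*11 = 11*Z)
R = -55 (R = 11*(-5) = -55)
y = -75 (y = -37 - 38 = -75)
(y + R)² = (-75 - 55)² = (-130)² = 16900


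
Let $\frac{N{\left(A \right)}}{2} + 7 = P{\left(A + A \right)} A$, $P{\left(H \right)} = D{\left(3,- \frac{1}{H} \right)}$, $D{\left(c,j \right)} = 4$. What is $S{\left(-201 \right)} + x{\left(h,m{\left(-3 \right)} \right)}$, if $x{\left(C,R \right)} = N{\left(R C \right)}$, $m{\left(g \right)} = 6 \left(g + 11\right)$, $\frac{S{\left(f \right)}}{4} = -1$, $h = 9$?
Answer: $3438$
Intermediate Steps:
$P{\left(H \right)} = 4$
$S{\left(f \right)} = -4$ ($S{\left(f \right)} = 4 \left(-1\right) = -4$)
$m{\left(g \right)} = 66 + 6 g$ ($m{\left(g \right)} = 6 \left(11 + g\right) = 66 + 6 g$)
$N{\left(A \right)} = -14 + 8 A$ ($N{\left(A \right)} = -14 + 2 \cdot 4 A = -14 + 8 A$)
$x{\left(C,R \right)} = -14 + 8 C R$ ($x{\left(C,R \right)} = -14 + 8 R C = -14 + 8 C R$)
$S{\left(-201 \right)} + x{\left(h,m{\left(-3 \right)} \right)} = -4 - \left(14 - 72 \left(66 + 6 \left(-3\right)\right)\right) = -4 - \left(14 - 72 \left(66 - 18\right)\right) = -4 - \left(14 - 3456\right) = -4 + \left(-14 + 3456\right) = -4 + 3442 = 3438$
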